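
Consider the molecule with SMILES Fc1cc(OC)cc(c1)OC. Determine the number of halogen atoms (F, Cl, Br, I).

1

Halogen atoms appear at heavy-atom position 1 (1×F).
Other groups present: 2 ether.
Halogen count: 1.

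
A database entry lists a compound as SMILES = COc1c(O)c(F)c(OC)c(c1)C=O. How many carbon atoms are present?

9

Count every carbon token in the SMILES (each C, including those in ring-closure positions and inside branches).
Carbon count: 9.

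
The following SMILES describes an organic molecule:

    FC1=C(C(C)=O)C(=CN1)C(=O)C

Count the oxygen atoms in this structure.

Scan the SMILES for O atoms (remember two-letter symbols like Cl and Br are single atoms).
Oxygen count: 2.

2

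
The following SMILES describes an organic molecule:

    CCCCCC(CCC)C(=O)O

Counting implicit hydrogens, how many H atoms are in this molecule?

Walk through each heavy atom and fill implicit hydrogens from standard valence (C 4, N 3, O 2, S 2, halogen 1):
  atom 1: C, bond orders sum to 1 (valence 4) → 3 H
  atom 2: C, bond orders sum to 2 (valence 4) → 2 H
  atom 3: C, bond orders sum to 2 (valence 4) → 2 H
  atom 4: C, bond orders sum to 2 (valence 4) → 2 H
  atom 5: C, bond orders sum to 2 (valence 4) → 2 H
  atom 6: C, bond orders sum to 3 (valence 4) → 1 H
  atom 7: C, bond orders sum to 2 (valence 4) → 2 H
  atom 8: C, bond orders sum to 2 (valence 4) → 2 H
  atom 9: C, bond orders sum to 1 (valence 4) → 3 H
  atom 10: C, bond orders sum to 4 (valence 4) → 0 H
  atom 11: O, bond orders sum to 2 (valence 2) → 0 H
  atom 12: O, bond orders sum to 1 (valence 2) → 1 H
Total hydrogens: 20.

20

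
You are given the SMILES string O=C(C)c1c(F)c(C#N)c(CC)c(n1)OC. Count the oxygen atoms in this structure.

Scan the SMILES for O atoms (remember two-letter symbols like Cl and Br are single atoms).
Oxygen count: 2.

2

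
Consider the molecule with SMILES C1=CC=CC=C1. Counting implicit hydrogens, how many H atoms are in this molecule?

6

Walk through each heavy atom and fill implicit hydrogens from standard valence (C 4, N 3, O 2, S 2, halogen 1):
  atom 1: C, bond orders sum to 3 (valence 4) → 1 H
  atom 2: C, bond orders sum to 3 (valence 4) → 1 H
  atom 3: C, bond orders sum to 3 (valence 4) → 1 H
  atom 4: C, bond orders sum to 3 (valence 4) → 1 H
  atom 5: C, bond orders sum to 3 (valence 4) → 1 H
  atom 6: C, bond orders sum to 3 (valence 4) → 1 H
Total hydrogens: 6.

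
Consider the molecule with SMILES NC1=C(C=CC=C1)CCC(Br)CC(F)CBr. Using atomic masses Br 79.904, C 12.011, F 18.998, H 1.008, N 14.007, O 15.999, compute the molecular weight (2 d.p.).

353.07 g/mol

First, the molecular formula is C12H16Br2FN (counting implicit H from valence).
  Br: 2 × 79.904 = 159.808
  C: 12 × 12.011 = 144.132
  F: 1 × 18.998 = 18.998
  H: 16 × 1.008 = 16.128
  N: 1 × 14.007 = 14.007
Sum: 2×79.904 + 12×12.011 + 1×18.998 + 16×1.008 + 1×14.007 = 353.073 → 353.07 g/mol.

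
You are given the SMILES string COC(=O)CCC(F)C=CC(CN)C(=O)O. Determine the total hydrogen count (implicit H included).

Walk through each heavy atom and fill implicit hydrogens from standard valence (C 4, N 3, O 2, S 2, halogen 1):
  atom 1: C, bond orders sum to 1 (valence 4) → 3 H
  atom 2: O, bond orders sum to 2 (valence 2) → 0 H
  atom 3: C, bond orders sum to 4 (valence 4) → 0 H
  atom 4: O, bond orders sum to 2 (valence 2) → 0 H
  atom 5: C, bond orders sum to 2 (valence 4) → 2 H
  atom 6: C, bond orders sum to 2 (valence 4) → 2 H
  atom 7: C, bond orders sum to 3 (valence 4) → 1 H
  atom 8: F (halogen, monovalent) → 0 H
  atom 9: C, bond orders sum to 3 (valence 4) → 1 H
  atom 10: C, bond orders sum to 3 (valence 4) → 1 H
  atom 11: C, bond orders sum to 3 (valence 4) → 1 H
  atom 12: C, bond orders sum to 2 (valence 4) → 2 H
  atom 13: N, bond orders sum to 1 (valence 3) → 2 H
  atom 14: C, bond orders sum to 4 (valence 4) → 0 H
  atom 15: O, bond orders sum to 2 (valence 2) → 0 H
  atom 16: O, bond orders sum to 1 (valence 2) → 1 H
Total hydrogens: 16.

16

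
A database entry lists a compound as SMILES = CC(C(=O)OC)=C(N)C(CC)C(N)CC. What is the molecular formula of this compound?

C11H22N2O2

Walk through each heavy atom and fill implicit hydrogens from standard valence (C 4, N 3, O 2, S 2, halogen 1):
  atom 1: C, bond orders sum to 1 (valence 4) → 3 H
  atom 2: C, bond orders sum to 4 (valence 4) → 0 H
  atom 3: C, bond orders sum to 4 (valence 4) → 0 H
  atom 4: O, bond orders sum to 2 (valence 2) → 0 H
  atom 5: O, bond orders sum to 2 (valence 2) → 0 H
  atom 6: C, bond orders sum to 1 (valence 4) → 3 H
  atom 7: C, bond orders sum to 4 (valence 4) → 0 H
  atom 8: N, bond orders sum to 1 (valence 3) → 2 H
  atom 9: C, bond orders sum to 3 (valence 4) → 1 H
  atom 10: C, bond orders sum to 2 (valence 4) → 2 H
  atom 11: C, bond orders sum to 1 (valence 4) → 3 H
  atom 12: C, bond orders sum to 3 (valence 4) → 1 H
  atom 13: N, bond orders sum to 1 (valence 3) → 2 H
  atom 14: C, bond orders sum to 2 (valence 4) → 2 H
  atom 15: C, bond orders sum to 1 (valence 4) → 3 H
Totals → C:11, H:22, N:2, O:2.
In Hill order: C11H22N2O2.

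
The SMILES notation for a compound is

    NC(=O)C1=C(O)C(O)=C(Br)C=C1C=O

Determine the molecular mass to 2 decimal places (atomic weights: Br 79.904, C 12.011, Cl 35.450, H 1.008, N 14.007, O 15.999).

First, the molecular formula is C8H6BrNO4 (counting implicit H from valence).
  Br: 1 × 79.904 = 79.904
  C: 8 × 12.011 = 96.088
  H: 6 × 1.008 = 6.048
  N: 1 × 14.007 = 14.007
  O: 4 × 15.999 = 63.996
Sum: 1×79.904 + 8×12.011 + 6×1.008 + 1×14.007 + 4×15.999 = 260.043 → 260.04 g/mol.

260.04 g/mol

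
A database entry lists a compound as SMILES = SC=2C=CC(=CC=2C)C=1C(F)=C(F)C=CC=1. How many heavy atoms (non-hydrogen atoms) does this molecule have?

16

Every atom symbol written in the SMILES (organic subset) is one heavy atom; implicit H are not written.
Heavy atoms by element → C:13, F:2, S:1.
Total: 16.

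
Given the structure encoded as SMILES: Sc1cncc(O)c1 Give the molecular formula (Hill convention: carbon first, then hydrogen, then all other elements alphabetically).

C5H5NOS

Walk through each heavy atom and fill implicit hydrogens from standard valence (C 4, N 3, O 2, S 2, halogen 1); for lowercase aromatic atoms, an aromatic c carries 1 H when it has two neighbours and 0 H with three, and aromatic n carries 0 H:
  atom 1: S, bond orders sum to 1 (valence 2) → 1 H
  atom 2: aromatic c, 3 neighbours → 0 H
  atom 3: aromatic c, 2 neighbours → 1 H
  atom 4: aromatic n, 2 neighbours → 0 H
  atom 5: aromatic c, 2 neighbours → 1 H
  atom 6: aromatic c, 3 neighbours → 0 H
  atom 7: O, bond orders sum to 1 (valence 2) → 1 H
  atom 8: aromatic c, 2 neighbours → 1 H
Totals → C:5, H:5, N:1, O:1, S:1.
In Hill order: C5H5NOS.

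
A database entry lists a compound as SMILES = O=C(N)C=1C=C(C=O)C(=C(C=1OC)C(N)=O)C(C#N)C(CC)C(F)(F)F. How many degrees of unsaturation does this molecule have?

9

Molecular formula: C16H16F3N3O4.
DoU = (2C + 2 + N − H − X) / 2, where X is the halogen count and O/S are ignored.
    = (2·16 + 2 + 3 − 16 − 3) / 2 = 18 / 2 = 9.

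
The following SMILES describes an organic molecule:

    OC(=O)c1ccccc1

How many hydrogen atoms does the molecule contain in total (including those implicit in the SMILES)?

6

Walk through each heavy atom and fill implicit hydrogens from standard valence (C 4, N 3, O 2, S 2, halogen 1); for lowercase aromatic atoms, an aromatic c carries 1 H when it has two neighbours and 0 H with three, and aromatic n carries 0 H:
  atom 1: O, bond orders sum to 1 (valence 2) → 1 H
  atom 2: C, bond orders sum to 4 (valence 4) → 0 H
  atom 3: O, bond orders sum to 2 (valence 2) → 0 H
  atom 4: aromatic c, 3 neighbours → 0 H
  atom 5: aromatic c, 2 neighbours → 1 H
  atom 6: aromatic c, 2 neighbours → 1 H
  atom 7: aromatic c, 2 neighbours → 1 H
  atom 8: aromatic c, 2 neighbours → 1 H
  atom 9: aromatic c, 2 neighbours → 1 H
Total hydrogens: 6.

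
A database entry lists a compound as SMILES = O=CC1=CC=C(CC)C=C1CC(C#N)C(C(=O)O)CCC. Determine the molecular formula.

Walk through each heavy atom and fill implicit hydrogens from standard valence (C 4, N 3, O 2, S 2, halogen 1):
  atom 1: O, bond orders sum to 2 (valence 2) → 0 H
  atom 2: C, bond orders sum to 3 (valence 4) → 1 H
  atom 3: C, bond orders sum to 4 (valence 4) → 0 H
  atom 4: C, bond orders sum to 3 (valence 4) → 1 H
  atom 5: C, bond orders sum to 3 (valence 4) → 1 H
  atom 6: C, bond orders sum to 4 (valence 4) → 0 H
  atom 7: C, bond orders sum to 2 (valence 4) → 2 H
  atom 8: C, bond orders sum to 1 (valence 4) → 3 H
  atom 9: C, bond orders sum to 3 (valence 4) → 1 H
  atom 10: C, bond orders sum to 4 (valence 4) → 0 H
  atom 11: C, bond orders sum to 2 (valence 4) → 2 H
  atom 12: C, bond orders sum to 3 (valence 4) → 1 H
  atom 13: C, bond orders sum to 4 (valence 4) → 0 H
  atom 14: N, bond orders sum to 3 (valence 3) → 0 H
  atom 15: C, bond orders sum to 3 (valence 4) → 1 H
  atom 16: C, bond orders sum to 4 (valence 4) → 0 H
  atom 17: O, bond orders sum to 2 (valence 2) → 0 H
  atom 18: O, bond orders sum to 1 (valence 2) → 1 H
  atom 19: C, bond orders sum to 2 (valence 4) → 2 H
  atom 20: C, bond orders sum to 2 (valence 4) → 2 H
  atom 21: C, bond orders sum to 1 (valence 4) → 3 H
Totals → C:17, H:21, N:1, O:3.

C17H21NO3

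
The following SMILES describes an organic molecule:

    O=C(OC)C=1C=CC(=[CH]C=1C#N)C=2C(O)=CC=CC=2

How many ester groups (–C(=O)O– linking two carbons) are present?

1

The ester motif appears at heavy-atom position 2 in the SMILES.
Other groups present: 1 hydroxyl, 1 nitrile.
Ester count: 1.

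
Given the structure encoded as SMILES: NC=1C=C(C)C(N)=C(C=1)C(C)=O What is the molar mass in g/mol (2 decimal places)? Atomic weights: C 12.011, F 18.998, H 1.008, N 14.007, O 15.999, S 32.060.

164.21 g/mol

First, the molecular formula is C9H12N2O (counting implicit H from valence).
  C: 9 × 12.011 = 108.099
  H: 12 × 1.008 = 12.096
  N: 2 × 14.007 = 28.014
  O: 1 × 15.999 = 15.999
Sum: 9×12.011 + 12×1.008 + 2×14.007 + 1×15.999 = 164.208 → 164.21 g/mol.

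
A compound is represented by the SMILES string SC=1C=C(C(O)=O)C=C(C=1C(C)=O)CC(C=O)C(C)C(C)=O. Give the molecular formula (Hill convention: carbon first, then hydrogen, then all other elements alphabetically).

C16H18O5S

Walk through each heavy atom and fill implicit hydrogens from standard valence (C 4, N 3, O 2, S 2, halogen 1):
  atom 1: S, bond orders sum to 1 (valence 2) → 1 H
  atom 2: C, bond orders sum to 4 (valence 4) → 0 H
  atom 3: C, bond orders sum to 3 (valence 4) → 1 H
  atom 4: C, bond orders sum to 4 (valence 4) → 0 H
  atom 5: C, bond orders sum to 4 (valence 4) → 0 H
  atom 6: O, bond orders sum to 1 (valence 2) → 1 H
  atom 7: O, bond orders sum to 2 (valence 2) → 0 H
  atom 8: C, bond orders sum to 3 (valence 4) → 1 H
  atom 9: C, bond orders sum to 4 (valence 4) → 0 H
  atom 10: C, bond orders sum to 4 (valence 4) → 0 H
  atom 11: C, bond orders sum to 4 (valence 4) → 0 H
  atom 12: C, bond orders sum to 1 (valence 4) → 3 H
  atom 13: O, bond orders sum to 2 (valence 2) → 0 H
  atom 14: C, bond orders sum to 2 (valence 4) → 2 H
  atom 15: C, bond orders sum to 3 (valence 4) → 1 H
  atom 16: C, bond orders sum to 3 (valence 4) → 1 H
  atom 17: O, bond orders sum to 2 (valence 2) → 0 H
  atom 18: C, bond orders sum to 3 (valence 4) → 1 H
  atom 19: C, bond orders sum to 1 (valence 4) → 3 H
  atom 20: C, bond orders sum to 4 (valence 4) → 0 H
  atom 21: C, bond orders sum to 1 (valence 4) → 3 H
  atom 22: O, bond orders sum to 2 (valence 2) → 0 H
Totals → C:16, H:18, O:5, S:1.
In Hill order: C16H18O5S.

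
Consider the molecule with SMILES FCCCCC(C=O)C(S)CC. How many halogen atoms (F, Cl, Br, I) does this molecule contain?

1

Halogen atoms appear at heavy-atom position 1 (1×F).
Other groups present: 1 aldehyde, 1 thiol.
Halogen count: 1.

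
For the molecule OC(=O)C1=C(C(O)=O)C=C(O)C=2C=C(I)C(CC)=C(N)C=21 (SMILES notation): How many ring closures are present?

2

In SMILES, each pair of matching ring-closure digits denotes one ring-closing bond; the number of such bonds equals the number of independent rings.
Ring-closure bonds here: 2.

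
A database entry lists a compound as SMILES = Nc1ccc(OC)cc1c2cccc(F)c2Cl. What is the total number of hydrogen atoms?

Walk through each heavy atom and fill implicit hydrogens from standard valence (C 4, N 3, O 2, S 2, halogen 1); for lowercase aromatic atoms, an aromatic c carries 1 H when it has two neighbours and 0 H with three, and aromatic n carries 0 H:
  atom 1: N, bond orders sum to 1 (valence 3) → 2 H
  atom 2: aromatic c, 3 neighbours → 0 H
  atom 3: aromatic c, 2 neighbours → 1 H
  atom 4: aromatic c, 2 neighbours → 1 H
  atom 5: aromatic c, 3 neighbours → 0 H
  atom 6: O, bond orders sum to 2 (valence 2) → 0 H
  atom 7: C, bond orders sum to 1 (valence 4) → 3 H
  atom 8: aromatic c, 2 neighbours → 1 H
  atom 9: aromatic c, 3 neighbours → 0 H
  atom 10: aromatic c, 3 neighbours → 0 H
  atom 11: aromatic c, 2 neighbours → 1 H
  atom 12: aromatic c, 2 neighbours → 1 H
  atom 13: aromatic c, 2 neighbours → 1 H
  atom 14: aromatic c, 3 neighbours → 0 H
  atom 15: F (halogen, monovalent) → 0 H
  atom 16: aromatic c, 3 neighbours → 0 H
  atom 17: Cl (halogen, monovalent) → 0 H
Total hydrogens: 11.

11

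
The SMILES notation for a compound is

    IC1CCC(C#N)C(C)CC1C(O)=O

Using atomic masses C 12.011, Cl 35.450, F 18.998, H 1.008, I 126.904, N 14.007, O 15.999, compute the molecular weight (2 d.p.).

First, the molecular formula is C10H14INO2 (counting implicit H from valence).
  C: 10 × 12.011 = 120.110
  H: 14 × 1.008 = 14.112
  I: 1 × 126.904 = 126.904
  N: 1 × 14.007 = 14.007
  O: 2 × 15.999 = 31.998
Sum: 10×12.011 + 14×1.008 + 1×126.904 + 1×14.007 + 2×15.999 = 307.131 → 307.13 g/mol.

307.13 g/mol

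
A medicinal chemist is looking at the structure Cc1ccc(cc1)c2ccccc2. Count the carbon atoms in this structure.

13

Count every carbon token in the SMILES (each C, including those in ring-closure positions and inside branches).
Carbon count: 13.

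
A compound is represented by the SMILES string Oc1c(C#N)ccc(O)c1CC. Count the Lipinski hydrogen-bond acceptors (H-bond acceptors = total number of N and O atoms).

3

N atoms: 1; O atoms: 2.
Lipinski HBA = 1 + 2 = 3.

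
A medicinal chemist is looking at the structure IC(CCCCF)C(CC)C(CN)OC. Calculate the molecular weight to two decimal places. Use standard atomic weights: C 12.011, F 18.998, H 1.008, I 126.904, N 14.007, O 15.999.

First, the molecular formula is C11H23FINO (counting implicit H from valence).
  C: 11 × 12.011 = 132.121
  F: 1 × 18.998 = 18.998
  H: 23 × 1.008 = 23.184
  I: 1 × 126.904 = 126.904
  N: 1 × 14.007 = 14.007
  O: 1 × 15.999 = 15.999
Sum: 11×12.011 + 1×18.998 + 23×1.008 + 1×126.904 + 1×14.007 + 1×15.999 = 331.213 → 331.21 g/mol.

331.21 g/mol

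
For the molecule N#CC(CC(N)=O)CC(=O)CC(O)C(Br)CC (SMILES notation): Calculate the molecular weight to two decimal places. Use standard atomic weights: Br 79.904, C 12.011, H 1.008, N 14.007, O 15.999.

305.17 g/mol

First, the molecular formula is C11H17BrN2O3 (counting implicit H from valence).
  Br: 1 × 79.904 = 79.904
  C: 11 × 12.011 = 132.121
  H: 17 × 1.008 = 17.136
  N: 2 × 14.007 = 28.014
  O: 3 × 15.999 = 47.997
Sum: 1×79.904 + 11×12.011 + 17×1.008 + 2×14.007 + 3×15.999 = 305.172 → 305.17 g/mol.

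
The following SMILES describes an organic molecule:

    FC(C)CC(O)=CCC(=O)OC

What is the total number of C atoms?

Count every carbon token in the SMILES (each C, including those in ring-closure positions and inside branches).
Carbon count: 8.

8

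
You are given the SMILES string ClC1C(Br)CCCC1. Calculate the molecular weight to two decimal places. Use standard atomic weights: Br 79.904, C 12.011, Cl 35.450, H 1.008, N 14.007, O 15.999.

197.50 g/mol

First, the molecular formula is C6H10BrCl (counting implicit H from valence).
  Br: 1 × 79.904 = 79.904
  C: 6 × 12.011 = 72.066
  Cl: 1 × 35.450 = 35.450
  H: 10 × 1.008 = 10.080
Sum: 1×79.904 + 6×12.011 + 1×35.450 + 10×1.008 = 197.500 → 197.50 g/mol.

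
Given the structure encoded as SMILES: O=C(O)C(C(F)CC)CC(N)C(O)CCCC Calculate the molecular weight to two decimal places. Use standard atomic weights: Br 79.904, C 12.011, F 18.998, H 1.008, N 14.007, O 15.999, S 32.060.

249.33 g/mol

First, the molecular formula is C12H24FNO3 (counting implicit H from valence).
  C: 12 × 12.011 = 144.132
  F: 1 × 18.998 = 18.998
  H: 24 × 1.008 = 24.192
  N: 1 × 14.007 = 14.007
  O: 3 × 15.999 = 47.997
Sum: 12×12.011 + 1×18.998 + 24×1.008 + 1×14.007 + 3×15.999 = 249.326 → 249.33 g/mol.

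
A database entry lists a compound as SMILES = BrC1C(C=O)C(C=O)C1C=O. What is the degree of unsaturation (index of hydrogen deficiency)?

4

Degree of unsaturation = (number of rings) + (number of π bonds).
Ring closures in the SMILES: 1.
π bonds: 3 double bonds (each 1 DoU) → 3 DoU from unsaturation.
Total DoU = 1 + 3 = 4.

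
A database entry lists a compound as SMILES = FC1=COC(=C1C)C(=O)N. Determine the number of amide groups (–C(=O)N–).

1

The amide motif appears at heavy-atom position 8 in the SMILES.
Amide count: 1.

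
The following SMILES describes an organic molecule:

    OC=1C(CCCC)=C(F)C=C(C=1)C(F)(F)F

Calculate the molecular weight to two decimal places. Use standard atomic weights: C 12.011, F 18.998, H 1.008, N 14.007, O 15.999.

236.21 g/mol

First, the molecular formula is C11H12F4O (counting implicit H from valence).
  C: 11 × 12.011 = 132.121
  F: 4 × 18.998 = 75.992
  H: 12 × 1.008 = 12.096
  O: 1 × 15.999 = 15.999
Sum: 11×12.011 + 4×18.998 + 12×1.008 + 1×15.999 = 236.208 → 236.21 g/mol.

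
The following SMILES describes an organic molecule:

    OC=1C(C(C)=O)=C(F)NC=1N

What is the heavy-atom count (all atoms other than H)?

Every atom symbol written in the SMILES (organic subset) is one heavy atom; implicit H are not written.
Heavy atoms by element → C:6, F:1, N:2, O:2.
Total: 11.

11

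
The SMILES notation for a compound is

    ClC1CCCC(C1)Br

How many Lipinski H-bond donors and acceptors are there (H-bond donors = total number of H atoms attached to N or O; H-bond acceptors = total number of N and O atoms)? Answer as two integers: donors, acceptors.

0, 0

Donors: find every N or O and count the H atoms it carries.
  (no N or O atoms present)
Lipinski HBD = 0.
Acceptors: N atoms = 0, O atoms = 0 → HBA = 0.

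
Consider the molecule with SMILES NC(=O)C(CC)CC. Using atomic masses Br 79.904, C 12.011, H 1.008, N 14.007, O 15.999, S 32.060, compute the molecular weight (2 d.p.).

115.18 g/mol

First, the molecular formula is C6H13NO (counting implicit H from valence).
  C: 6 × 12.011 = 72.066
  H: 13 × 1.008 = 13.104
  N: 1 × 14.007 = 14.007
  O: 1 × 15.999 = 15.999
Sum: 6×12.011 + 13×1.008 + 1×14.007 + 1×15.999 = 115.176 → 115.18 g/mol.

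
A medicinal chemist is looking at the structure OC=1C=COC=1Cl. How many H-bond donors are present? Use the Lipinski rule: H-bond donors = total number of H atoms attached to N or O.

1

Donors: find every N or O and count the H atoms it carries.
  atom 1 (O): bond orders sum to 1 → 1 H
  atom 5 (O): bond orders sum to 2 → 0 H
Lipinski HBD = 1.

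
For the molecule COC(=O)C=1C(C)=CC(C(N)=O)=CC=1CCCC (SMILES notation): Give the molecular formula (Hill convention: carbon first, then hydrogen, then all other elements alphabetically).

Walk through each heavy atom and fill implicit hydrogens from standard valence (C 4, N 3, O 2, S 2, halogen 1):
  atom 1: C, bond orders sum to 1 (valence 4) → 3 H
  atom 2: O, bond orders sum to 2 (valence 2) → 0 H
  atom 3: C, bond orders sum to 4 (valence 4) → 0 H
  atom 4: O, bond orders sum to 2 (valence 2) → 0 H
  atom 5: C, bond orders sum to 4 (valence 4) → 0 H
  atom 6: C, bond orders sum to 4 (valence 4) → 0 H
  atom 7: C, bond orders sum to 1 (valence 4) → 3 H
  atom 8: C, bond orders sum to 3 (valence 4) → 1 H
  atom 9: C, bond orders sum to 4 (valence 4) → 0 H
  atom 10: C, bond orders sum to 4 (valence 4) → 0 H
  atom 11: N, bond orders sum to 1 (valence 3) → 2 H
  atom 12: O, bond orders sum to 2 (valence 2) → 0 H
  atom 13: C, bond orders sum to 3 (valence 4) → 1 H
  atom 14: C, bond orders sum to 4 (valence 4) → 0 H
  atom 15: C, bond orders sum to 2 (valence 4) → 2 H
  atom 16: C, bond orders sum to 2 (valence 4) → 2 H
  atom 17: C, bond orders sum to 2 (valence 4) → 2 H
  atom 18: C, bond orders sum to 1 (valence 4) → 3 H
Totals → C:14, H:19, N:1, O:3.

C14H19NO3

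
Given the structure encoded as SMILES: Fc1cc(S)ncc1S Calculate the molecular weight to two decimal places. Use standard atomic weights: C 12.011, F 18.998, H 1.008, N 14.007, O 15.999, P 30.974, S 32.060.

First, the molecular formula is C5H4FNS2 (counting implicit H from valence).
  C: 5 × 12.011 = 60.055
  F: 1 × 18.998 = 18.998
  H: 4 × 1.008 = 4.032
  N: 1 × 14.007 = 14.007
  S: 2 × 32.060 = 64.120
Sum: 5×12.011 + 1×18.998 + 4×1.008 + 1×14.007 + 2×32.060 = 161.212 → 161.21 g/mol.

161.21 g/mol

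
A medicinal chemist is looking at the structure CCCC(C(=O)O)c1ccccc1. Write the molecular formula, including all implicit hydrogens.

Walk through each heavy atom and fill implicit hydrogens from standard valence (C 4, N 3, O 2, S 2, halogen 1); for lowercase aromatic atoms, an aromatic c carries 1 H when it has two neighbours and 0 H with three, and aromatic n carries 0 H:
  atom 1: C, bond orders sum to 1 (valence 4) → 3 H
  atom 2: C, bond orders sum to 2 (valence 4) → 2 H
  atom 3: C, bond orders sum to 2 (valence 4) → 2 H
  atom 4: C, bond orders sum to 3 (valence 4) → 1 H
  atom 5: C, bond orders sum to 4 (valence 4) → 0 H
  atom 6: O, bond orders sum to 2 (valence 2) → 0 H
  atom 7: O, bond orders sum to 1 (valence 2) → 1 H
  atom 8: aromatic c, 3 neighbours → 0 H
  atom 9: aromatic c, 2 neighbours → 1 H
  atom 10: aromatic c, 2 neighbours → 1 H
  atom 11: aromatic c, 2 neighbours → 1 H
  atom 12: aromatic c, 2 neighbours → 1 H
  atom 13: aromatic c, 2 neighbours → 1 H
Totals → C:11, H:14, O:2.
In Hill order: C11H14O2.

C11H14O2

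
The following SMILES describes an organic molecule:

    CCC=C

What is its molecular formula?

Walk through each heavy atom and fill implicit hydrogens from standard valence (C 4, N 3, O 2, S 2, halogen 1):
  atom 1: C, bond orders sum to 1 (valence 4) → 3 H
  atom 2: C, bond orders sum to 2 (valence 4) → 2 H
  atom 3: C, bond orders sum to 3 (valence 4) → 1 H
  atom 4: C, bond orders sum to 2 (valence 4) → 2 H
Totals → C:4, H:8.
In Hill order: C4H8.

C4H8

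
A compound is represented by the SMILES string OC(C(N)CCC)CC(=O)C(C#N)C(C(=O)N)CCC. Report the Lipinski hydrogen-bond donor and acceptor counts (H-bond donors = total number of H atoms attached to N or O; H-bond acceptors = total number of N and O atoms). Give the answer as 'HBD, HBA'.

Donors: find every N or O and count the H atoms it carries.
  atom 1 (O): bond orders sum to 1 → 1 H
  atom 4 (N): bond orders sum to 1 → 2 H
  atom 10 (O): bond orders sum to 2 → 0 H
  atom 13 (N): bond orders sum to 3 → 0 H
  atom 16 (O): bond orders sum to 2 → 0 H
  atom 17 (N): bond orders sum to 1 → 2 H
Lipinski HBD = 5.
Acceptors: N atoms = 3, O atoms = 3 → HBA = 6.

5, 6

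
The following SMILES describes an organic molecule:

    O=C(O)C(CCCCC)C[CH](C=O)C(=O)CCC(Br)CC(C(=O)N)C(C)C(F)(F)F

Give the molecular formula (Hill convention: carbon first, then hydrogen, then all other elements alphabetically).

C20H31BrF3NO5

Walk through each heavy atom and fill implicit hydrogens from standard valence (C 4, N 3, O 2, S 2, halogen 1):
  atom 1: O, bond orders sum to 2 (valence 2) → 0 H
  atom 2: C, bond orders sum to 4 (valence 4) → 0 H
  atom 3: O, bond orders sum to 1 (valence 2) → 1 H
  atom 4: C, bond orders sum to 3 (valence 4) → 1 H
  atom 5: C, bond orders sum to 2 (valence 4) → 2 H
  atom 6: C, bond orders sum to 2 (valence 4) → 2 H
  atom 7: C, bond orders sum to 2 (valence 4) → 2 H
  atom 8: C, bond orders sum to 2 (valence 4) → 2 H
  atom 9: C, bond orders sum to 1 (valence 4) → 3 H
  atom 10: C, bond orders sum to 2 (valence 4) → 2 H
  atom 11: C with explicit H count 1
  atom 12: C, bond orders sum to 3 (valence 4) → 1 H
  atom 13: O, bond orders sum to 2 (valence 2) → 0 H
  atom 14: C, bond orders sum to 4 (valence 4) → 0 H
  atom 15: O, bond orders sum to 2 (valence 2) → 0 H
  atom 16: C, bond orders sum to 2 (valence 4) → 2 H
  atom 17: C, bond orders sum to 2 (valence 4) → 2 H
  atom 18: C, bond orders sum to 3 (valence 4) → 1 H
  atom 19: Br (halogen, monovalent) → 0 H
  atom 20: C, bond orders sum to 2 (valence 4) → 2 H
  atom 21: C, bond orders sum to 3 (valence 4) → 1 H
  atom 22: C, bond orders sum to 4 (valence 4) → 0 H
  atom 23: O, bond orders sum to 2 (valence 2) → 0 H
  atom 24: N, bond orders sum to 1 (valence 3) → 2 H
  atom 25: C, bond orders sum to 3 (valence 4) → 1 H
  atom 26: C, bond orders sum to 1 (valence 4) → 3 H
  atom 27: C, bond orders sum to 4 (valence 4) → 0 H
  atom 28: F (halogen, monovalent) → 0 H
  atom 29: F (halogen, monovalent) → 0 H
  atom 30: F (halogen, monovalent) → 0 H
Totals → C:20, H:31, Br:1, F:3, N:1, O:5.
In Hill order: C20H31BrF3NO5.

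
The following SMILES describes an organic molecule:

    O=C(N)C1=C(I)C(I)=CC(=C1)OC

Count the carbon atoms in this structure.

Count every carbon token in the SMILES (each C, including those in ring-closure positions and inside branches).
Carbon count: 8.

8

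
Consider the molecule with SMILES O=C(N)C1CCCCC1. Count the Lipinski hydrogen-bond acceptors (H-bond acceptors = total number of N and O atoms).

2

N atoms: 1; O atoms: 1.
Lipinski HBA = 1 + 1 = 2.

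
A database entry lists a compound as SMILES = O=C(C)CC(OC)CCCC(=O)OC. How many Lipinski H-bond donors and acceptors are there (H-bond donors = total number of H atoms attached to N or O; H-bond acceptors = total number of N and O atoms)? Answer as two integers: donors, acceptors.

Donors: find every N or O and count the H atoms it carries.
  atom 1 (O): bond orders sum to 2 → 0 H
  atom 6 (O): bond orders sum to 2 → 0 H
  atom 12 (O): bond orders sum to 2 → 0 H
  atom 13 (O): bond orders sum to 2 → 0 H
Lipinski HBD = 0.
Acceptors: N atoms = 0, O atoms = 4 → HBA = 4.

0, 4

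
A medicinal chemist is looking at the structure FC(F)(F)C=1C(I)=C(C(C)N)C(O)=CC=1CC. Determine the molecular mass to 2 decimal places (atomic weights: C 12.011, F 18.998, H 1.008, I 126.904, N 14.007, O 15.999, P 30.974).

359.13 g/mol

First, the molecular formula is C11H13F3INO (counting implicit H from valence).
  C: 11 × 12.011 = 132.121
  F: 3 × 18.998 = 56.994
  H: 13 × 1.008 = 13.104
  I: 1 × 126.904 = 126.904
  N: 1 × 14.007 = 14.007
  O: 1 × 15.999 = 15.999
Sum: 11×12.011 + 3×18.998 + 13×1.008 + 1×126.904 + 1×14.007 + 1×15.999 = 359.129 → 359.13 g/mol.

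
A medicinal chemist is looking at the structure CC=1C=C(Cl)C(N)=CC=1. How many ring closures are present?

1

In SMILES, each pair of matching ring-closure digits denotes one ring-closing bond; the number of such bonds equals the number of independent rings.
Ring-closure bonds here: 1.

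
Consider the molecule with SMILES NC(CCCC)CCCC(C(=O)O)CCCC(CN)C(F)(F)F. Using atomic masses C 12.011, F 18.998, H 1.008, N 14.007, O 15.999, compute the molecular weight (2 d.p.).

First, the molecular formula is C16H31F3N2O2 (counting implicit H from valence).
  C: 16 × 12.011 = 192.176
  F: 3 × 18.998 = 56.994
  H: 31 × 1.008 = 31.248
  N: 2 × 14.007 = 28.014
  O: 2 × 15.999 = 31.998
Sum: 16×12.011 + 3×18.998 + 31×1.008 + 2×14.007 + 2×15.999 = 340.430 → 340.43 g/mol.

340.43 g/mol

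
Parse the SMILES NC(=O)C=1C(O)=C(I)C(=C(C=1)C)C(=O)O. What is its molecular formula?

C9H8INO4

Walk through each heavy atom and fill implicit hydrogens from standard valence (C 4, N 3, O 2, S 2, halogen 1):
  atom 1: N, bond orders sum to 1 (valence 3) → 2 H
  atom 2: C, bond orders sum to 4 (valence 4) → 0 H
  atom 3: O, bond orders sum to 2 (valence 2) → 0 H
  atom 4: C, bond orders sum to 4 (valence 4) → 0 H
  atom 5: C, bond orders sum to 4 (valence 4) → 0 H
  atom 6: O, bond orders sum to 1 (valence 2) → 1 H
  atom 7: C, bond orders sum to 4 (valence 4) → 0 H
  atom 8: I (halogen, monovalent) → 0 H
  atom 9: C, bond orders sum to 4 (valence 4) → 0 H
  atom 10: C, bond orders sum to 4 (valence 4) → 0 H
  atom 11: C, bond orders sum to 3 (valence 4) → 1 H
  atom 12: C, bond orders sum to 1 (valence 4) → 3 H
  atom 13: C, bond orders sum to 4 (valence 4) → 0 H
  atom 14: O, bond orders sum to 2 (valence 2) → 0 H
  atom 15: O, bond orders sum to 1 (valence 2) → 1 H
Totals → C:9, H:8, I:1, N:1, O:4.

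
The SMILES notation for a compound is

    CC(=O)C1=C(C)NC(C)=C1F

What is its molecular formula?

Walk through each heavy atom and fill implicit hydrogens from standard valence (C 4, N 3, O 2, S 2, halogen 1):
  atom 1: C, bond orders sum to 1 (valence 4) → 3 H
  atom 2: C, bond orders sum to 4 (valence 4) → 0 H
  atom 3: O, bond orders sum to 2 (valence 2) → 0 H
  atom 4: C, bond orders sum to 4 (valence 4) → 0 H
  atom 5: C, bond orders sum to 4 (valence 4) → 0 H
  atom 6: C, bond orders sum to 1 (valence 4) → 3 H
  atom 7: N, bond orders sum to 2 (valence 3) → 1 H
  atom 8: C, bond orders sum to 4 (valence 4) → 0 H
  atom 9: C, bond orders sum to 1 (valence 4) → 3 H
  atom 10: C, bond orders sum to 4 (valence 4) → 0 H
  atom 11: F (halogen, monovalent) → 0 H
Totals → C:8, H:10, F:1, N:1, O:1.

C8H10FNO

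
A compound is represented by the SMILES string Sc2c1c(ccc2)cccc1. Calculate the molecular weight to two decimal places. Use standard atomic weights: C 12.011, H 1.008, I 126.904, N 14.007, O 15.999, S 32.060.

First, the molecular formula is C10H8S (counting implicit H from valence).
  C: 10 × 12.011 = 120.110
  H: 8 × 1.008 = 8.064
  S: 1 × 32.060 = 32.060
Sum: 10×12.011 + 8×1.008 + 1×32.060 = 160.234 → 160.23 g/mol.

160.23 g/mol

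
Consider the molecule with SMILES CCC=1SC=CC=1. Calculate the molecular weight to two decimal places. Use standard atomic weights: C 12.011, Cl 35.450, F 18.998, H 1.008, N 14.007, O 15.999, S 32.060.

First, the molecular formula is C6H8S (counting implicit H from valence).
  C: 6 × 12.011 = 72.066
  H: 8 × 1.008 = 8.064
  S: 1 × 32.060 = 32.060
Sum: 6×12.011 + 8×1.008 + 1×32.060 = 112.190 → 112.19 g/mol.

112.19 g/mol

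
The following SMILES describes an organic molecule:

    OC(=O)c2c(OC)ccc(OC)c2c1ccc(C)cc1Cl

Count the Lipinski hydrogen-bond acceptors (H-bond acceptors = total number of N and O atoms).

N atoms: 0; O atoms: 4.
Lipinski HBA = 0 + 4 = 4.

4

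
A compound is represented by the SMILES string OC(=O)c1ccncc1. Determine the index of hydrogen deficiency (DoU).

Molecular formula: C6H5NO2.
DoU = (2C + 2 + N − H − X) / 2, where X is the halogen count and O/S are ignored.
    = (2·6 + 2 + 1 − 5 − 0) / 2 = 10 / 2 = 5.

5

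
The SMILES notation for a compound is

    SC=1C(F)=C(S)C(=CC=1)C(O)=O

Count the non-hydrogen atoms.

12

Every atom symbol written in the SMILES (organic subset) is one heavy atom; implicit H are not written.
Heavy atoms by element → C:7, F:1, O:2, S:2.
Total: 12.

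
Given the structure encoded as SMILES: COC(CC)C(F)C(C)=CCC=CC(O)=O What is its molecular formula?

C12H19FO3

Walk through each heavy atom and fill implicit hydrogens from standard valence (C 4, N 3, O 2, S 2, halogen 1):
  atom 1: C, bond orders sum to 1 (valence 4) → 3 H
  atom 2: O, bond orders sum to 2 (valence 2) → 0 H
  atom 3: C, bond orders sum to 3 (valence 4) → 1 H
  atom 4: C, bond orders sum to 2 (valence 4) → 2 H
  atom 5: C, bond orders sum to 1 (valence 4) → 3 H
  atom 6: C, bond orders sum to 3 (valence 4) → 1 H
  atom 7: F (halogen, monovalent) → 0 H
  atom 8: C, bond orders sum to 4 (valence 4) → 0 H
  atom 9: C, bond orders sum to 1 (valence 4) → 3 H
  atom 10: C, bond orders sum to 3 (valence 4) → 1 H
  atom 11: C, bond orders sum to 2 (valence 4) → 2 H
  atom 12: C, bond orders sum to 3 (valence 4) → 1 H
  atom 13: C, bond orders sum to 3 (valence 4) → 1 H
  atom 14: C, bond orders sum to 4 (valence 4) → 0 H
  atom 15: O, bond orders sum to 1 (valence 2) → 1 H
  atom 16: O, bond orders sum to 2 (valence 2) → 0 H
Totals → C:12, H:19, F:1, O:3.
In Hill order: C12H19FO3.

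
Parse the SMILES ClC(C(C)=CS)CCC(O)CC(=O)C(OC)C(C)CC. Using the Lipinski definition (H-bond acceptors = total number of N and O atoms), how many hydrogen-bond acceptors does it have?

N atoms: 0; O atoms: 3.
Lipinski HBA = 0 + 3 = 3.

3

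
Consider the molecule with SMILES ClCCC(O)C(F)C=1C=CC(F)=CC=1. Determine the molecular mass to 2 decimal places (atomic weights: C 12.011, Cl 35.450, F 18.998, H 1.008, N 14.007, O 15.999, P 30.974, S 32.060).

First, the molecular formula is C10H11ClF2O (counting implicit H from valence).
  C: 10 × 12.011 = 120.110
  Cl: 1 × 35.450 = 35.450
  F: 2 × 18.998 = 37.996
  H: 11 × 1.008 = 11.088
  O: 1 × 15.999 = 15.999
Sum: 10×12.011 + 1×35.450 + 2×18.998 + 11×1.008 + 1×15.999 = 220.643 → 220.64 g/mol.

220.64 g/mol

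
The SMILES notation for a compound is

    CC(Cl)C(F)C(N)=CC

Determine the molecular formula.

C6H11ClFN

Walk through each heavy atom and fill implicit hydrogens from standard valence (C 4, N 3, O 2, S 2, halogen 1):
  atom 1: C, bond orders sum to 1 (valence 4) → 3 H
  atom 2: C, bond orders sum to 3 (valence 4) → 1 H
  atom 3: Cl (halogen, monovalent) → 0 H
  atom 4: C, bond orders sum to 3 (valence 4) → 1 H
  atom 5: F (halogen, monovalent) → 0 H
  atom 6: C, bond orders sum to 4 (valence 4) → 0 H
  atom 7: N, bond orders sum to 1 (valence 3) → 2 H
  atom 8: C, bond orders sum to 3 (valence 4) → 1 H
  atom 9: C, bond orders sum to 1 (valence 4) → 3 H
Totals → C:6, H:11, Cl:1, F:1, N:1.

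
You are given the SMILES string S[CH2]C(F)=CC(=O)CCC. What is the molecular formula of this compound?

Walk through each heavy atom and fill implicit hydrogens from standard valence (C 4, N 3, O 2, S 2, halogen 1):
  atom 1: S, bond orders sum to 1 (valence 2) → 1 H
  atom 2: C with explicit H count 2
  atom 3: C, bond orders sum to 4 (valence 4) → 0 H
  atom 4: F (halogen, monovalent) → 0 H
  atom 5: C, bond orders sum to 3 (valence 4) → 1 H
  atom 6: C, bond orders sum to 4 (valence 4) → 0 H
  atom 7: O, bond orders sum to 2 (valence 2) → 0 H
  atom 8: C, bond orders sum to 2 (valence 4) → 2 H
  atom 9: C, bond orders sum to 2 (valence 4) → 2 H
  atom 10: C, bond orders sum to 1 (valence 4) → 3 H
Totals → C:7, H:11, F:1, O:1, S:1.

C7H11FOS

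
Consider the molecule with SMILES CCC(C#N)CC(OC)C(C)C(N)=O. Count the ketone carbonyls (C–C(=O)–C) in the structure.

0

Scan the SMILES for the ketone motif — none present.
Groups that are present: 1 amide, 1 ether, 1 nitrile.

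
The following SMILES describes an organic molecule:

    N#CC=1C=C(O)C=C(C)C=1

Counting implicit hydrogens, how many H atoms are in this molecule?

Walk through each heavy atom and fill implicit hydrogens from standard valence (C 4, N 3, O 2, S 2, halogen 1):
  atom 1: N, bond orders sum to 3 (valence 3) → 0 H
  atom 2: C, bond orders sum to 4 (valence 4) → 0 H
  atom 3: C, bond orders sum to 4 (valence 4) → 0 H
  atom 4: C, bond orders sum to 3 (valence 4) → 1 H
  atom 5: C, bond orders sum to 4 (valence 4) → 0 H
  atom 6: O, bond orders sum to 1 (valence 2) → 1 H
  atom 7: C, bond orders sum to 3 (valence 4) → 1 H
  atom 8: C, bond orders sum to 4 (valence 4) → 0 H
  atom 9: C, bond orders sum to 1 (valence 4) → 3 H
  atom 10: C, bond orders sum to 3 (valence 4) → 1 H
Total hydrogens: 7.

7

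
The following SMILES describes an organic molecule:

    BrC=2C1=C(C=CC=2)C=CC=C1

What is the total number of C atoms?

10

Count every carbon token in the SMILES (each C, including those in ring-closure positions and inside branches).
Carbon count: 10.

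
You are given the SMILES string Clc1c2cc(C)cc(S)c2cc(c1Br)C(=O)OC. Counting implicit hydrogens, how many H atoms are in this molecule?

10

Walk through each heavy atom and fill implicit hydrogens from standard valence (C 4, N 3, O 2, S 2, halogen 1); for lowercase aromatic atoms, an aromatic c carries 1 H when it has two neighbours and 0 H with three, and aromatic n carries 0 H:
  atom 1: Cl (halogen, monovalent) → 0 H
  atom 2: aromatic c, 3 neighbours → 0 H
  atom 3: aromatic c, 3 neighbours → 0 H
  atom 4: aromatic c, 2 neighbours → 1 H
  atom 5: aromatic c, 3 neighbours → 0 H
  atom 6: C, bond orders sum to 1 (valence 4) → 3 H
  atom 7: aromatic c, 2 neighbours → 1 H
  atom 8: aromatic c, 3 neighbours → 0 H
  atom 9: S, bond orders sum to 1 (valence 2) → 1 H
  atom 10: aromatic c, 3 neighbours → 0 H
  atom 11: aromatic c, 2 neighbours → 1 H
  atom 12: aromatic c, 3 neighbours → 0 H
  atom 13: aromatic c, 3 neighbours → 0 H
  atom 14: Br (halogen, monovalent) → 0 H
  atom 15: C, bond orders sum to 4 (valence 4) → 0 H
  atom 16: O, bond orders sum to 2 (valence 2) → 0 H
  atom 17: O, bond orders sum to 2 (valence 2) → 0 H
  atom 18: C, bond orders sum to 1 (valence 4) → 3 H
Total hydrogens: 10.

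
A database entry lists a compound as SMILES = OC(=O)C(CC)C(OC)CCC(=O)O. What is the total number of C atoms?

Count every carbon token in the SMILES (each C, including those in ring-closure positions and inside branches).
Carbon count: 9.

9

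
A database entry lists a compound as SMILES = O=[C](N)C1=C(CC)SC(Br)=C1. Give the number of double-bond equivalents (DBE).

4

Molecular formula: C7H8BrNOS.
DoU = (2C + 2 + N − H − X) / 2, where X is the halogen count and O/S are ignored.
    = (2·7 + 2 + 1 − 8 − 1) / 2 = 8 / 2 = 4.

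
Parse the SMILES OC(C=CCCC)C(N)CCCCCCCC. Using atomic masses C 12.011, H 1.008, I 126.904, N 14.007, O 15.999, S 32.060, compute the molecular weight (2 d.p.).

First, the molecular formula is C15H31NO (counting implicit H from valence).
  C: 15 × 12.011 = 180.165
  H: 31 × 1.008 = 31.248
  N: 1 × 14.007 = 14.007
  O: 1 × 15.999 = 15.999
Sum: 15×12.011 + 31×1.008 + 1×14.007 + 1×15.999 = 241.419 → 241.42 g/mol.

241.42 g/mol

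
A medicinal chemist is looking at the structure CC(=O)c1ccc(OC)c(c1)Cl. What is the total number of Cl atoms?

Scan the SMILES for Cl atoms (remember two-letter symbols like Cl and Br are single atoms).
Chlorine count: 1.

1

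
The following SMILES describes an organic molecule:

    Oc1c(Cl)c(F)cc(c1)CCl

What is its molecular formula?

C7H5Cl2FO

Walk through each heavy atom and fill implicit hydrogens from standard valence (C 4, N 3, O 2, S 2, halogen 1); for lowercase aromatic atoms, an aromatic c carries 1 H when it has two neighbours and 0 H with three, and aromatic n carries 0 H:
  atom 1: O, bond orders sum to 1 (valence 2) → 1 H
  atom 2: aromatic c, 3 neighbours → 0 H
  atom 3: aromatic c, 3 neighbours → 0 H
  atom 4: Cl (halogen, monovalent) → 0 H
  atom 5: aromatic c, 3 neighbours → 0 H
  atom 6: F (halogen, monovalent) → 0 H
  atom 7: aromatic c, 2 neighbours → 1 H
  atom 8: aromatic c, 3 neighbours → 0 H
  atom 9: aromatic c, 2 neighbours → 1 H
  atom 10: C, bond orders sum to 2 (valence 4) → 2 H
  atom 11: Cl (halogen, monovalent) → 0 H
Totals → C:7, H:5, Cl:2, F:1, O:1.
In Hill order: C7H5Cl2FO.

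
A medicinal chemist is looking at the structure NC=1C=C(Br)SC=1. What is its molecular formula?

Walk through each heavy atom and fill implicit hydrogens from standard valence (C 4, N 3, O 2, S 2, halogen 1):
  atom 1: N, bond orders sum to 1 (valence 3) → 2 H
  atom 2: C, bond orders sum to 4 (valence 4) → 0 H
  atom 3: C, bond orders sum to 3 (valence 4) → 1 H
  atom 4: C, bond orders sum to 4 (valence 4) → 0 H
  atom 5: Br (halogen, monovalent) → 0 H
  atom 6: S, bond orders sum to 2 (valence 2) → 0 H
  atom 7: C, bond orders sum to 3 (valence 4) → 1 H
Totals → C:4, H:4, Br:1, N:1, S:1.

C4H4BrNS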